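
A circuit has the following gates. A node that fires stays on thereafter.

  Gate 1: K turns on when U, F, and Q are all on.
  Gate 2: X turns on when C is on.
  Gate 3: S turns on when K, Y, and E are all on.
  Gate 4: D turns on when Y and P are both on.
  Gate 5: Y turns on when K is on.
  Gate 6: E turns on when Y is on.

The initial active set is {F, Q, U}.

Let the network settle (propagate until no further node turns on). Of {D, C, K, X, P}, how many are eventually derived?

1

Gate 1: U, F, and Q on → K on.
D would need Y and P (Gate 4), but P never turns on.
No rule produces C, and it is not given.
K: reached.
X would need C (Gate 2), but C never turns on.
No rule produces P, and it is not given.
Reached: K — 1 of the 5.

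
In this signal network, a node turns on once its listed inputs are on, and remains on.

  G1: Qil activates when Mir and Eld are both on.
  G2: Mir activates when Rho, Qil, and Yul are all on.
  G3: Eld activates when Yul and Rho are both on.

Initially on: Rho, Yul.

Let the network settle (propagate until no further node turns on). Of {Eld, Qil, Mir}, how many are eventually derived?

Yul and Rho are on, so Eld activates (G3).
Eld: reached.
Qil would need Mir and Eld (G1), but Mir never turns on.
Mir would need Rho, Qil, and Yul (G2), but Qil never turns on.
Reached: Eld — 1 of the 3.

1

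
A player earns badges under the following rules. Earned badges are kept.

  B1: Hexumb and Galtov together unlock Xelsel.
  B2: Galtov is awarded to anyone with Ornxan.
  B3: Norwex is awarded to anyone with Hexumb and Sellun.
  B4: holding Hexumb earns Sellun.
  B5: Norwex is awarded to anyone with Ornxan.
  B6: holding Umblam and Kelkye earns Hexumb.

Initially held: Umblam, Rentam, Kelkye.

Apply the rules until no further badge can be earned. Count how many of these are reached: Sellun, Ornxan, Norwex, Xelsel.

With Umblam and Kelkye, Hexumb is earned (B6).
With Hexumb, Sellun is earned (B4).
With Hexumb and Sellun, Norwex is earned (B3).
Sellun: reached.
No rule produces Ornxan, and it is not given.
Norwex: reached.
Xelsel would need Hexumb and Galtov (B1), but Galtov is never earned.
Reached: Sellun and Norwex — 2 of the 4.

2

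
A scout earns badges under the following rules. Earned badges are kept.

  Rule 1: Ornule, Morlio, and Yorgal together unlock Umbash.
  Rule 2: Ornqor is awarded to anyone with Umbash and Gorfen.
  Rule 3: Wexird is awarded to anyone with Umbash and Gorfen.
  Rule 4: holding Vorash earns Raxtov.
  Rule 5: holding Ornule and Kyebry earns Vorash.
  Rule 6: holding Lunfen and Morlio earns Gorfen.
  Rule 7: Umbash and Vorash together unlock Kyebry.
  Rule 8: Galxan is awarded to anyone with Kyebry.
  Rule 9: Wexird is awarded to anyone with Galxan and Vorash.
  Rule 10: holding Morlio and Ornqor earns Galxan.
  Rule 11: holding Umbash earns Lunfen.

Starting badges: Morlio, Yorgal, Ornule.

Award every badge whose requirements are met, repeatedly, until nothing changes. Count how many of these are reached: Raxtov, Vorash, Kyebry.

0

Raxtov would need Vorash (Rule 4), but Vorash is never earned.
Vorash would need Ornule and Kyebry (Rule 5), but Kyebry is never earned.
Kyebry would need Umbash and Vorash (Rule 7), but Vorash is never earned.
None of the 3 are reached.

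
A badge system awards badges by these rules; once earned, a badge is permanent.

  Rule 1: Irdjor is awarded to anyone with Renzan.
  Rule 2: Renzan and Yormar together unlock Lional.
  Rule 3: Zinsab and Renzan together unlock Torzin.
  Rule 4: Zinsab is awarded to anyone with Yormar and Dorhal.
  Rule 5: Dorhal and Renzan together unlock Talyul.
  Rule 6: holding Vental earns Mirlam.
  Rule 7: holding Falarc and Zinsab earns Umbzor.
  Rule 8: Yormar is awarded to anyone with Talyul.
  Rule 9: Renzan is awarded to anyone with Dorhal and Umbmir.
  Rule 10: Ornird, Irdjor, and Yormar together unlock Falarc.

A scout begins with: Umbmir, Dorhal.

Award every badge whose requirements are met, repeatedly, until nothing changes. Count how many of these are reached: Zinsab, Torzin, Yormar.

With Dorhal and Umbmir, Renzan is earned (Rule 9).
With Dorhal and Renzan, Talyul is earned (Rule 5).
With Talyul, Yormar is earned (Rule 8).
With Yormar and Dorhal, Zinsab is earned (Rule 4).
With Zinsab and Renzan, Torzin is earned (Rule 3).
Zinsab: reached.
Torzin: reached.
Yormar: reached.
All 3 are reached.

3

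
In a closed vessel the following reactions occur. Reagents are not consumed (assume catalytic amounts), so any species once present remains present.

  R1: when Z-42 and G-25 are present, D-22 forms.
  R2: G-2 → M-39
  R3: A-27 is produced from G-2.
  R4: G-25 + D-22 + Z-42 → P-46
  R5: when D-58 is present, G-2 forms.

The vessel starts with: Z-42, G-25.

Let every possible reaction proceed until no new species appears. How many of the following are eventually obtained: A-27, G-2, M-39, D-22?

Z-42 and G-25 present → D-22 forms (R1).
A-27 would need G-2 (R3), but G-2 never forms.
G-2 would need D-58 (R5), but D-58 never forms.
M-39 would need G-2 (R2), but G-2 never forms.
D-22: reached.
Reached: D-22 — 1 of the 4.

1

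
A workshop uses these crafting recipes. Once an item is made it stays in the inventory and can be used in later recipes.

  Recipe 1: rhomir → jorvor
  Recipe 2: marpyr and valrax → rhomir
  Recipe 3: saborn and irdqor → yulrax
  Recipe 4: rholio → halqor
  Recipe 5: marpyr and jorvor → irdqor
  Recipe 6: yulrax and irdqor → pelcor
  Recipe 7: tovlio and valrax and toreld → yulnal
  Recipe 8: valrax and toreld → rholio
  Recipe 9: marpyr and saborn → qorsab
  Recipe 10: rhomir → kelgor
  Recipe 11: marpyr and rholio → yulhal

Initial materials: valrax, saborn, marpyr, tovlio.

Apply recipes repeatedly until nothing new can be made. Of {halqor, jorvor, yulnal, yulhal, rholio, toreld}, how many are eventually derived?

1

Using Recipe 2, marpyr and valrax make rhomir.
Using Recipe 1, rhomir makes jorvor.
halqor would need rholio (Recipe 4), but rholio is never obtained.
jorvor: reached.
yulnal would need tovlio, valrax, and toreld (Recipe 7), but toreld is never obtained.
yulhal would need marpyr and rholio (Recipe 11), but rholio is never obtained.
rholio would need valrax and toreld (Recipe 8), but toreld is never obtained.
No rule produces toreld, and it is not given.
Reached: jorvor — 1 of the 6.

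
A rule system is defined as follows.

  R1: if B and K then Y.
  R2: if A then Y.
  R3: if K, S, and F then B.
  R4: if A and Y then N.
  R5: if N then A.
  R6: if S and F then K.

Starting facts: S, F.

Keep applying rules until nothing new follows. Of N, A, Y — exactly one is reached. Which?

Y

From S and F, R6 gives K.
K, S, and F hold, so B follows (R3).
From B and K, R1 gives Y.
A would need N (R5), but N is never established. N would need A and Y (R4), but A is never established.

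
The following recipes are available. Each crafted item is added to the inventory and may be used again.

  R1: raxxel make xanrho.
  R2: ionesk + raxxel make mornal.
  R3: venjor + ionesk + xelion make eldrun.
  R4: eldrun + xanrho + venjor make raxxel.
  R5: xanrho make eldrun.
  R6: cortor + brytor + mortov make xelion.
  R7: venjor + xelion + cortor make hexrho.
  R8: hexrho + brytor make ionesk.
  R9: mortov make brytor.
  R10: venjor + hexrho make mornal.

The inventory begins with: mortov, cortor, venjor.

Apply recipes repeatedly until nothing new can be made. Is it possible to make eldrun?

Using R9, mortov makes brytor.
cortor + brytor + mortov → xelion (R6).
Using R7, venjor, xelion, and cortor make hexrho.
hexrho + brytor → ionesk (R8).
venjor + ionesk + xelion → eldrun (R3).

Yes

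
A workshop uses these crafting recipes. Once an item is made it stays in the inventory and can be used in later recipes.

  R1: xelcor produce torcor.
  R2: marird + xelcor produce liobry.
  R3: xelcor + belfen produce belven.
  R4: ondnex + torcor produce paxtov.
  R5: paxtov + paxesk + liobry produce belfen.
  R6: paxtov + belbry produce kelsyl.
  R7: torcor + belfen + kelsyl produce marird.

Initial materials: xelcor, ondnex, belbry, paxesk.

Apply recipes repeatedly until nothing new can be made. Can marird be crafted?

No

marird would need torcor, belfen, and kelsyl (R7), but belfen is never obtained.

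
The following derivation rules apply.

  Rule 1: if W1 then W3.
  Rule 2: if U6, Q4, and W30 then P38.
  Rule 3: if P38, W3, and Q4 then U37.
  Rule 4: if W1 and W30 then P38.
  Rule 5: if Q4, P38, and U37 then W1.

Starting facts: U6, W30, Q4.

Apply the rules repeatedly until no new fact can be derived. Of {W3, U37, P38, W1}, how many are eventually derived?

1

U6, Q4, and W30 hold, so P38 follows (Rule 2).
W3 would need W1 (Rule 1), but W1 is never established.
U37 would need P38, W3, and Q4 (Rule 3), but W3 is never established.
P38: reached.
W1 would need Q4, P38, and U37 (Rule 5), but U37 is never established.
Reached: P38 — 1 of the 4.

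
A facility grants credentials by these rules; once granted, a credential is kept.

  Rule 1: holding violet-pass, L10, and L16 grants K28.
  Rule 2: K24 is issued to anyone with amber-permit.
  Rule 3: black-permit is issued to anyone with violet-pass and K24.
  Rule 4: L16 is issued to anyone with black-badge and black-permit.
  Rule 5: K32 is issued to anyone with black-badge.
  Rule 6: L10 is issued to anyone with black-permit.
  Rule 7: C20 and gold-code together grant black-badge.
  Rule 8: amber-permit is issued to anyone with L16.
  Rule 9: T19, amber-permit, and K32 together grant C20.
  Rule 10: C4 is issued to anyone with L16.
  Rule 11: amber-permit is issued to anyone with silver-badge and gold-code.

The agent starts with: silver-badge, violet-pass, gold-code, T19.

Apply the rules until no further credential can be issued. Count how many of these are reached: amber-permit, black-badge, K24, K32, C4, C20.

2

Holding silver-badge and gold-code grants amber-permit (Rule 11).
Holding amber-permit grants K24 (Rule 2).
amber-permit: reached.
black-badge would need C20 and gold-code (Rule 7), but C20 is never granted.
K24: reached.
K32 would need black-badge (Rule 5), but black-badge is never granted.
C4 would need L16 (Rule 10), but L16 is never granted.
C20 would need T19, amber-permit, and K32 (Rule 9), but K32 is never granted.
Reached: amber-permit and K24 — 2 of the 6.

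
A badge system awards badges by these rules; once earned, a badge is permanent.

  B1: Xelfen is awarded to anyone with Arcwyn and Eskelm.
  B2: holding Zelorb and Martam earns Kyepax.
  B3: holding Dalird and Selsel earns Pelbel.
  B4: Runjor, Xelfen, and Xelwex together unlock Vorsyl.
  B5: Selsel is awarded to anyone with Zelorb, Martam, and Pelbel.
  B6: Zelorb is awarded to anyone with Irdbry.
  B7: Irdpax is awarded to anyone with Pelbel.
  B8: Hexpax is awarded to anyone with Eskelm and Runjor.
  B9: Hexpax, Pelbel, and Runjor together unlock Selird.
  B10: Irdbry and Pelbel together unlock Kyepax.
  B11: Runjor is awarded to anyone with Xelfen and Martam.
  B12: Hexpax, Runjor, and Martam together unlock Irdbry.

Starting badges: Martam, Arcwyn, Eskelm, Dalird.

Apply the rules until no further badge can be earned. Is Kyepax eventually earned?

Yes

With Arcwyn and Eskelm, Xelfen is earned (B1).
With Xelfen and Martam, Runjor is earned (B11).
With Eskelm and Runjor, Hexpax is earned (B8).
With Hexpax, Runjor, and Martam, Irdbry is earned (B12).
With Irdbry, Zelorb is earned (B6).
With Zelorb and Martam, Kyepax is earned (B2).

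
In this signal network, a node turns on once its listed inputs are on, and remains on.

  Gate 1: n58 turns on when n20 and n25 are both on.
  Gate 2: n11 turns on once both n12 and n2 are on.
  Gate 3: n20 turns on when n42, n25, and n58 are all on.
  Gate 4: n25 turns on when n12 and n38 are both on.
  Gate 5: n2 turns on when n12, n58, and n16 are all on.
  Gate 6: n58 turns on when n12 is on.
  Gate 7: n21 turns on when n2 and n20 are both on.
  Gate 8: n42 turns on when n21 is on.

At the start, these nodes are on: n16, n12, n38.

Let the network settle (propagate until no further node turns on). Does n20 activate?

n20 would need n42, n25, and n58 (Gate 3), but n42 never turns on.

No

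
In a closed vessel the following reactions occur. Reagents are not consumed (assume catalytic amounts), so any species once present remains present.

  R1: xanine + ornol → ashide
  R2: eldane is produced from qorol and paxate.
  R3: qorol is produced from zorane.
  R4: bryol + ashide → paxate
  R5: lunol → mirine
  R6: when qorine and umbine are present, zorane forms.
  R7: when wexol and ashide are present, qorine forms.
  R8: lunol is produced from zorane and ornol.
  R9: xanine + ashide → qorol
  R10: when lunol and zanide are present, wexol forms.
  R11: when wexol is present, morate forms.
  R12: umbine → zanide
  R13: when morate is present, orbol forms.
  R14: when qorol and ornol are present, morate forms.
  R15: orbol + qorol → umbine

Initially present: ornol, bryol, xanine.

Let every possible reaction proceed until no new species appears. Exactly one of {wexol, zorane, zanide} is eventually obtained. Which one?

xanine and ornol present → ashide forms (R1).
xanine and ashide present → qorol forms (R9).
qorol and ornol present → morate forms (R14).
morate present → orbol forms (R13).
orbol and qorol present → umbine forms (R15).
umbine present → zanide forms (R12).
wexol would need lunol and zanide (R10), but lunol never forms. zorane would need qorine and umbine (R6), but qorine never forms.

zanide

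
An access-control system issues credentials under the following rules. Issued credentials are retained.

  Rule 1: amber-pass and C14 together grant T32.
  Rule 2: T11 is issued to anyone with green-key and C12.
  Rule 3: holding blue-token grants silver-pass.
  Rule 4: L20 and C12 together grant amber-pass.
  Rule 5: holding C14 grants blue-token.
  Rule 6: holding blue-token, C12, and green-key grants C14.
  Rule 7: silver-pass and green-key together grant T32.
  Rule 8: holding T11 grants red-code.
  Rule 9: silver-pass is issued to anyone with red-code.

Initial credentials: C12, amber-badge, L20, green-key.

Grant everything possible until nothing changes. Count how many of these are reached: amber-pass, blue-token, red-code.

2

Holding L20 and C12 grants amber-pass (Rule 4).
Holding green-key and C12 grants T11 (Rule 2).
Holding T11 grants red-code (Rule 8).
amber-pass: reached.
blue-token would need C14 (Rule 5), but C14 is never granted.
red-code: reached.
Reached: amber-pass and red-code — 2 of the 3.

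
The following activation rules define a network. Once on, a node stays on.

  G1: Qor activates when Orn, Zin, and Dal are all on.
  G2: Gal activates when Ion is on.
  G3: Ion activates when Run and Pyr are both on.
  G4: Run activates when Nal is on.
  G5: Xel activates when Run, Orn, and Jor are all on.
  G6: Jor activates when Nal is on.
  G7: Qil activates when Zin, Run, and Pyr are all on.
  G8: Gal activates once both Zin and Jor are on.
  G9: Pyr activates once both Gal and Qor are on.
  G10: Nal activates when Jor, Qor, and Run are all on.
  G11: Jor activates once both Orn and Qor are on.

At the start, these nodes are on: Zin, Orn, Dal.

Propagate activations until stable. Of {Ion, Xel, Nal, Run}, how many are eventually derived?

Ion would need Run and Pyr (G3), but Run never turns on.
Xel would need Run, Orn, and Jor (G5), but Run never turns on.
Nal would need Jor, Qor, and Run (G10), but Run never turns on.
Run would need Nal (G4), but Nal never turns on.
None of the 4 are reached.

0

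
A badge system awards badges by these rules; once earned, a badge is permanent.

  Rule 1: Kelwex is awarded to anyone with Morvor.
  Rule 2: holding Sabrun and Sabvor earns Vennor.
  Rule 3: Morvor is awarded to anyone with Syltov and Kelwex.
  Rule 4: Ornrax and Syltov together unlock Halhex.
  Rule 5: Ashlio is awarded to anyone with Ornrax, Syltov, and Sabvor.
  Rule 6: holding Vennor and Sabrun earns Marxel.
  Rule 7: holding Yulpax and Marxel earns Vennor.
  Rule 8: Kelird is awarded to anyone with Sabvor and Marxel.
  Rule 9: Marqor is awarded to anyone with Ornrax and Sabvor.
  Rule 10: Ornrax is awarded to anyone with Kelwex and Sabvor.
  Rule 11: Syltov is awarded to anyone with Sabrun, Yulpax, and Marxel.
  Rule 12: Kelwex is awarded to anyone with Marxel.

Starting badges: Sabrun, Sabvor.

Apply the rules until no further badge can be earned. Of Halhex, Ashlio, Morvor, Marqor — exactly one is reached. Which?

With Sabrun and Sabvor, Vennor is earned (Rule 2).
With Vennor and Sabrun, Marxel is earned (Rule 6).
With Marxel, Kelwex is earned (Rule 12).
With Kelwex and Sabvor, Ornrax is earned (Rule 10).
With Ornrax and Sabvor, Marqor is earned (Rule 9).
Morvor would need Syltov and Kelwex (Rule 3), but Syltov is never earned. Halhex would need Ornrax and Syltov (Rule 4), but Syltov is never earned. Ashlio would need Ornrax, Syltov, and Sabvor (Rule 5), but Syltov is never earned.

Marqor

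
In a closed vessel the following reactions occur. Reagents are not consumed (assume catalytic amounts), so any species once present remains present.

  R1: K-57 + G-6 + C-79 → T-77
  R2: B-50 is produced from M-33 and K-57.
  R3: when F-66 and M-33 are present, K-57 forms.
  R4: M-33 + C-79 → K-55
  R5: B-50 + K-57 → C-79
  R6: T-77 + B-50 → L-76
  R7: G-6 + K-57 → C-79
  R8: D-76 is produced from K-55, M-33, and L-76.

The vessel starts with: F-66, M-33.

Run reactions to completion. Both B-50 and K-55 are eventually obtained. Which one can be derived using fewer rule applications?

B-50: F-66 and M-33 present → K-57 forms (R3). M-33 and K-57 present → B-50 forms (R2). [2 rule applications]
K-55: F-66 and M-33 present → K-57 forms (R3). M-33 and K-57 present → B-50 forms (R2). B-50 and K-57 present → C-79 forms (R5). M-33 and C-79 present → K-55 forms (R4). [4 rule applications]
B-50 needs fewer.

B-50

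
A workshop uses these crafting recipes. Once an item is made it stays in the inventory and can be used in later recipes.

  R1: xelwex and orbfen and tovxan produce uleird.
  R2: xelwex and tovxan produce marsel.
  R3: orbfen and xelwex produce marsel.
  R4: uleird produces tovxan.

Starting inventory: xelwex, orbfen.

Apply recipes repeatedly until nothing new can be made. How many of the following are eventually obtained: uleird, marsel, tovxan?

Using R3, orbfen and xelwex make marsel.
uleird would need xelwex, orbfen, and tovxan (R1), but tovxan is never obtained.
marsel: reached.
tovxan would need uleird (R4), but uleird is never obtained.
Reached: marsel — 1 of the 3.

1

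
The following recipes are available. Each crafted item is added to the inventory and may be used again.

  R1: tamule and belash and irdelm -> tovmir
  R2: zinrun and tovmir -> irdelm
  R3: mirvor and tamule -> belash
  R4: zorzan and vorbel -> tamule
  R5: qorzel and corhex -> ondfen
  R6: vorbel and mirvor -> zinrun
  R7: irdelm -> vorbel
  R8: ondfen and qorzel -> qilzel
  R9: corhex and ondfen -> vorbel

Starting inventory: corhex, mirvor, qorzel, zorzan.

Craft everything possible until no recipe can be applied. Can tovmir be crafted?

No

tovmir would need tamule, belash, and irdelm (R1), but irdelm is never obtained.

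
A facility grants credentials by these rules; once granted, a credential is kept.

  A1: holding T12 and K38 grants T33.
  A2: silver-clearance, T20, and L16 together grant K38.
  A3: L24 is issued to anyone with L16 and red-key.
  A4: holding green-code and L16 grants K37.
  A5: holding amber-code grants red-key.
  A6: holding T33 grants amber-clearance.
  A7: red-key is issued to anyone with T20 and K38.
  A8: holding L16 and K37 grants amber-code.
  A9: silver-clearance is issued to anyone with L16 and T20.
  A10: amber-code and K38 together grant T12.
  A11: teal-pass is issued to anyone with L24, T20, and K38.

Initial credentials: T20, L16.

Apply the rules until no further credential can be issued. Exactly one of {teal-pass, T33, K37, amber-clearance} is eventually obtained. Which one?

teal-pass

Holding L16 and T20 grants silver-clearance (A9).
Holding silver-clearance, T20, and L16 grants K38 (A2).
Holding T20 and K38 grants red-key (A7).
Holding L16 and red-key grants L24 (A3).
Holding L24, T20, and K38 grants teal-pass (A11).
K37 would need green-code and L16 (A4), but green-code is never granted. T33 would need T12 and K38 (A1), but T12 is never granted. amber-clearance would need T33 (A6), but T33 is never granted.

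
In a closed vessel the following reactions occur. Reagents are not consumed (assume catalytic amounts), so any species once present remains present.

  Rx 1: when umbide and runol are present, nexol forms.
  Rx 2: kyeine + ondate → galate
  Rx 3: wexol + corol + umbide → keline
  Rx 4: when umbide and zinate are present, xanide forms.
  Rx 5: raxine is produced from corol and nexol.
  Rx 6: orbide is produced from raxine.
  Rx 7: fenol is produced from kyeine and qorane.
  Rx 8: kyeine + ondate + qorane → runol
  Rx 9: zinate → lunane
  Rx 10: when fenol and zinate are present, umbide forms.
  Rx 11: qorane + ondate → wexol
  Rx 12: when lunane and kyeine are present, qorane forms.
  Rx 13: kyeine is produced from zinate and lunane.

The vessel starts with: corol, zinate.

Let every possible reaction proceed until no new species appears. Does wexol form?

No

wexol would need qorane and ondate (Rx 11), but ondate never forms.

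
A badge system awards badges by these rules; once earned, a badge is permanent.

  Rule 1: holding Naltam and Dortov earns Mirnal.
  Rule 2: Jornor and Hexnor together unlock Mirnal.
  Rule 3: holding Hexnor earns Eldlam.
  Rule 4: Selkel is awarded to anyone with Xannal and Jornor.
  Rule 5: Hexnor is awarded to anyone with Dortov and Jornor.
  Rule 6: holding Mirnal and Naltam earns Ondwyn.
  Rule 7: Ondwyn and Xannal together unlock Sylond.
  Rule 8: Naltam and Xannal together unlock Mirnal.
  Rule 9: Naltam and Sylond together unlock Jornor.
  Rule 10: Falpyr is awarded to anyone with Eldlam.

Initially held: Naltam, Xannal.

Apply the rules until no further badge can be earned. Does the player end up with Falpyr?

No

Falpyr would need Eldlam (Rule 10), but Eldlam is never earned.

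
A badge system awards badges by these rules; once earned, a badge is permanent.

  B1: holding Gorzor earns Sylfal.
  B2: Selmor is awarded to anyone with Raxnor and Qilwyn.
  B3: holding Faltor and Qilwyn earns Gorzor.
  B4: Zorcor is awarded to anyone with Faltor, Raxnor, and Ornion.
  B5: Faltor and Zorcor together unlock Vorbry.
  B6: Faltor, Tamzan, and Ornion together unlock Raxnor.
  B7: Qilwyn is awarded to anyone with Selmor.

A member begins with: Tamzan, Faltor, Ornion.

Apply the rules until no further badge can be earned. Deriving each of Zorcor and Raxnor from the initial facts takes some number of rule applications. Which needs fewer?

Raxnor

Raxnor: With Faltor, Tamzan, and Ornion, Raxnor is earned (B6). [1 rule application]
Zorcor: With Faltor, Tamzan, and Ornion, Raxnor is earned (B6). With Faltor, Raxnor, and Ornion, Zorcor is earned (B4). [2 rule applications]
Raxnor needs fewer.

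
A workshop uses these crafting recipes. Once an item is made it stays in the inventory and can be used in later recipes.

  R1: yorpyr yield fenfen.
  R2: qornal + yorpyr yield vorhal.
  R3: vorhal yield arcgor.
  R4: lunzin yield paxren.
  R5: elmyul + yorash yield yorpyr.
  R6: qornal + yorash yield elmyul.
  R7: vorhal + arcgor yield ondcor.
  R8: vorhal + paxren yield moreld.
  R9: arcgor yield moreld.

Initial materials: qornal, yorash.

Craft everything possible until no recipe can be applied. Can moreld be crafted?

Using R6, qornal and yorash make elmyul.
Using R5, elmyul and yorash make yorpyr.
Using R2, qornal and yorpyr make vorhal.
Using R3, vorhal makes arcgor.
arcgor → moreld (R9).

Yes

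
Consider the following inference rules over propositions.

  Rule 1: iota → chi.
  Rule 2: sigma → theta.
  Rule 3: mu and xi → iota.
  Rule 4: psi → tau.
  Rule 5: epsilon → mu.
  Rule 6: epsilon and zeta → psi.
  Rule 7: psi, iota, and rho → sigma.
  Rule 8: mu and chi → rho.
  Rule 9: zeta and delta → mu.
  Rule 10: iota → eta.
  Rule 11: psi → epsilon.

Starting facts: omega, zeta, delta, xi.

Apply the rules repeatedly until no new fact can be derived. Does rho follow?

From zeta and delta, Rule 9 gives mu.
From mu and xi, Rule 3 gives iota.
iota holds, so chi follows (Rule 1).
From mu and chi, Rule 8 gives rho.

Yes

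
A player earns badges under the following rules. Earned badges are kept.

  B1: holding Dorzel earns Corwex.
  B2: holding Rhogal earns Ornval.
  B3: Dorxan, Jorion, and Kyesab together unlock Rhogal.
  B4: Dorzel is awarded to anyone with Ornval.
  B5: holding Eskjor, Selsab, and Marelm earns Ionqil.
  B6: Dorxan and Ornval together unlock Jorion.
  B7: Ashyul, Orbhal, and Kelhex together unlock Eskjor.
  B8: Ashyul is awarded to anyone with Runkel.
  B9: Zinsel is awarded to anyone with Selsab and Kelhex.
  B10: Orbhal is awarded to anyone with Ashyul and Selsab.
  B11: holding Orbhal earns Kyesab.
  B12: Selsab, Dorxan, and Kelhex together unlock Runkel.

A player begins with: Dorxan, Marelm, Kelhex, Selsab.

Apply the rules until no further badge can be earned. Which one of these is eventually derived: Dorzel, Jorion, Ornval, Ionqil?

With Selsab, Dorxan, and Kelhex, Runkel is earned (B12).
With Runkel, Ashyul is earned (B8).
With Ashyul and Selsab, Orbhal is earned (B10).
With Ashyul, Orbhal, and Kelhex, Eskjor is earned (B7).
With Eskjor, Selsab, and Marelm, Ionqil is earned (B5).
Dorzel would need Ornval (B4), but Ornval is never earned. Ornval would need Rhogal (B2), but Rhogal is never earned. Jorion would need Dorxan and Ornval (B6), but Ornval is never earned.

Ionqil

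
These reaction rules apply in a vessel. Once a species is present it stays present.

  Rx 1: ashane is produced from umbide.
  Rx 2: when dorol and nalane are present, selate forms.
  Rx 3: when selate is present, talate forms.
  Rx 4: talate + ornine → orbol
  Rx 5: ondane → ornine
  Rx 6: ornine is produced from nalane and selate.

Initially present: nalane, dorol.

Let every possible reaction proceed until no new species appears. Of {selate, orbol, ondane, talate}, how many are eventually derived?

3

dorol and nalane present → selate forms (Rx 2).
selate present → talate forms (Rx 3).
nalane and selate present → ornine forms (Rx 6).
talate and ornine present → orbol forms (Rx 4).
selate: reached.
orbol: reached.
No rule produces ondane, and it is not given.
talate: reached.
Reached: selate, orbol, and talate — 3 of the 4.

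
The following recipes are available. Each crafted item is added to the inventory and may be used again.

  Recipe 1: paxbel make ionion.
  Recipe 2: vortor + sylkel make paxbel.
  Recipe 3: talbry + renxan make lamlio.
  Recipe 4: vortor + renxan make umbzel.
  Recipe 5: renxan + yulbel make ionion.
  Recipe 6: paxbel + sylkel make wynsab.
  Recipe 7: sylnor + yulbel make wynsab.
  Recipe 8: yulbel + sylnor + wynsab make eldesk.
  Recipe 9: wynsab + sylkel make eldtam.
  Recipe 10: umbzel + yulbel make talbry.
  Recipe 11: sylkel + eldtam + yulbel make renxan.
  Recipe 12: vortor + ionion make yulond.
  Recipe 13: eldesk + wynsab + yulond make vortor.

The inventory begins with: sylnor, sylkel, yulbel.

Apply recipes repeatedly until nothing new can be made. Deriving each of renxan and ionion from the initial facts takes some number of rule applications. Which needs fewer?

renxan: sylnor + yulbel → wynsab (Recipe 7). Using Recipe 9, wynsab and sylkel make eldtam. sylkel + eldtam + yulbel → renxan (Recipe 11). [3 rule applications]
ionion: Using Recipe 7, sylnor and yulbel make wynsab. wynsab + sylkel → eldtam (Recipe 9). Using Recipe 11, sylkel, eldtam, and yulbel make renxan. Using Recipe 5, renxan and yulbel make ionion. [4 rule applications]
renxan needs fewer.

renxan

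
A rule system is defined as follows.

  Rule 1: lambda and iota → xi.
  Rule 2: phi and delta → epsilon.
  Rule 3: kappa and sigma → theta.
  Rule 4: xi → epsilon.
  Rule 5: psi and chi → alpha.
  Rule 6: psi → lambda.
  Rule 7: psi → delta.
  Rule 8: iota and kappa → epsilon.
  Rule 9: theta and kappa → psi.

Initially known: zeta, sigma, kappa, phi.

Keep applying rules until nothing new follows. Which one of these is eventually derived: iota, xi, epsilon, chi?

epsilon

From kappa and sigma, Rule 3 gives theta.
From theta and kappa, Rule 9 gives psi.
psi holds, so delta follows (Rule 7).
phi and delta hold, so epsilon follows (Rule 2).
No rule produces chi, and it is not given. xi would need lambda and iota (Rule 1), but iota is never established. No rule produces iota, and it is not given.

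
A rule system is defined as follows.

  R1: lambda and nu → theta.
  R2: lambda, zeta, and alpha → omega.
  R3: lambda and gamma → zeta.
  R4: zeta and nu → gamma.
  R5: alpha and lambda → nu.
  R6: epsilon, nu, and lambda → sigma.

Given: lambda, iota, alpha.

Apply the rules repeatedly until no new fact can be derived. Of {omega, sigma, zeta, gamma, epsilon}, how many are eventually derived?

0

omega would need lambda, zeta, and alpha (R2), but zeta is never established.
sigma would need epsilon, nu, and lambda (R6), but epsilon is never established.
zeta would need lambda and gamma (R3), but gamma is never established.
gamma would need zeta and nu (R4), but zeta is never established.
No rule produces epsilon, and it is not given.
None of the 5 are reached.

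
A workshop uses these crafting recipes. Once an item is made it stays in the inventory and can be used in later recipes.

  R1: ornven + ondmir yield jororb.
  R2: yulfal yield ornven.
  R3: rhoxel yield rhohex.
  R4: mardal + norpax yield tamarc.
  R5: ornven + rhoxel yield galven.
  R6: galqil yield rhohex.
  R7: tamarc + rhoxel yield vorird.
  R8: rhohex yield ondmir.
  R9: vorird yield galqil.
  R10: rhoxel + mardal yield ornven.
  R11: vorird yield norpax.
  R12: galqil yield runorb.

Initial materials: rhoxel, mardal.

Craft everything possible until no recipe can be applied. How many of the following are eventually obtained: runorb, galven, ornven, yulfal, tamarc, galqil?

rhoxel + mardal → ornven (R10).
Using R5, ornven and rhoxel make galven.
runorb would need galqil (R12), but galqil is never obtained.
galven: reached.
ornven: reached.
No rule produces yulfal, and it is not given.
tamarc would need mardal and norpax (R4), but norpax is never obtained.
galqil would need vorird (R9), but vorird is never obtained.
Reached: galven and ornven — 2 of the 6.

2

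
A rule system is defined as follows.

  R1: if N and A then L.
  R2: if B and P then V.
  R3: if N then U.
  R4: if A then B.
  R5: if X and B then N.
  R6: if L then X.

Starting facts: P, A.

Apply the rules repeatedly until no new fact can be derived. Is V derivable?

From A, R4 gives B.
From B and P, R2 gives V.

Yes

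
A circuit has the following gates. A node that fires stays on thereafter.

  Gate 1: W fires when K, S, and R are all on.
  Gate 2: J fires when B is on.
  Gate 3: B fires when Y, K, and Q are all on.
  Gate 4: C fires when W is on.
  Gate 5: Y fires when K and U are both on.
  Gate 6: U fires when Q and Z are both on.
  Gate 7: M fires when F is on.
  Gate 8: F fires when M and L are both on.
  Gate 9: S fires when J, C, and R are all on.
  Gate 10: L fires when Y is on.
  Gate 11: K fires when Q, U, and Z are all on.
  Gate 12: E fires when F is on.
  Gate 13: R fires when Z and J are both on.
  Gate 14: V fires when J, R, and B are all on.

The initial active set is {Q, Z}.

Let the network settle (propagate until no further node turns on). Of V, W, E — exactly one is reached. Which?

V

Gate 6: Q and Z on → U on.
Gate 11: Q, U, and Z on → K on.
Gate 5: K and U on → Y on.
Gate 3: Y, K, and Q on → B on.
Gate 2: B on → J on.
Gate 13: Z and J on → R on.
J, R, and B are on, so V fires (Gate 14).
E would need F (Gate 12), but F never turns on. W would need K, S, and R (Gate 1), but S never turns on.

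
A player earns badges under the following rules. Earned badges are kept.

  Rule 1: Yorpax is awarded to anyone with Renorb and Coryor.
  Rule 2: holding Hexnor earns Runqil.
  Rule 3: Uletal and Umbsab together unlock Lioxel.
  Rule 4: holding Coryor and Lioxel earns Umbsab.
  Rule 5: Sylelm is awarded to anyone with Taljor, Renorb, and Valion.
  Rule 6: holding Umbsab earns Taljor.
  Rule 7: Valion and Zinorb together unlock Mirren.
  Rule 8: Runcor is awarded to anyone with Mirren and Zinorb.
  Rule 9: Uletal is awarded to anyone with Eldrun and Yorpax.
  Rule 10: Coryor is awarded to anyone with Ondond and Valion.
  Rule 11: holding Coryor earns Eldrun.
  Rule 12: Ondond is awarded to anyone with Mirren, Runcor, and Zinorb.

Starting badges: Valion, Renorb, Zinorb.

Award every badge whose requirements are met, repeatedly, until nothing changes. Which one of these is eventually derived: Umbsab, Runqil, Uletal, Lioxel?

Uletal

With Valion and Zinorb, Mirren is earned (Rule 7).
With Mirren and Zinorb, Runcor is earned (Rule 8).
With Mirren, Runcor, and Zinorb, Ondond is earned (Rule 12).
With Ondond and Valion, Coryor is earned (Rule 10).
With Renorb and Coryor, Yorpax is earned (Rule 1).
With Coryor, Eldrun is earned (Rule 11).
With Eldrun and Yorpax, Uletal is earned (Rule 9).
Lioxel would need Uletal and Umbsab (Rule 3), but Umbsab is never earned. Umbsab would need Coryor and Lioxel (Rule 4), but Lioxel is never earned. Runqil would need Hexnor (Rule 2), but Hexnor is never earned.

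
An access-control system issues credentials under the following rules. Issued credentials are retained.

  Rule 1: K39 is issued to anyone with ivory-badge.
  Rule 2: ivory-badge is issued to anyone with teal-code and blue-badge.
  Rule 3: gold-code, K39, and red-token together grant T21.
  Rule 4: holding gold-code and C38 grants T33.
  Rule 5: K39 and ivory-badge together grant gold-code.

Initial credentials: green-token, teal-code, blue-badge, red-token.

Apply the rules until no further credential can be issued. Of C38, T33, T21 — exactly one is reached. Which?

T21

Holding teal-code and blue-badge grants ivory-badge (Rule 2).
Holding ivory-badge grants K39 (Rule 1).
Holding K39 and ivory-badge grants gold-code (Rule 5).
Holding gold-code, K39, and red-token grants T21 (Rule 3).
T33 would need gold-code and C38 (Rule 4), but C38 is never granted. No rule produces C38, and it is not given.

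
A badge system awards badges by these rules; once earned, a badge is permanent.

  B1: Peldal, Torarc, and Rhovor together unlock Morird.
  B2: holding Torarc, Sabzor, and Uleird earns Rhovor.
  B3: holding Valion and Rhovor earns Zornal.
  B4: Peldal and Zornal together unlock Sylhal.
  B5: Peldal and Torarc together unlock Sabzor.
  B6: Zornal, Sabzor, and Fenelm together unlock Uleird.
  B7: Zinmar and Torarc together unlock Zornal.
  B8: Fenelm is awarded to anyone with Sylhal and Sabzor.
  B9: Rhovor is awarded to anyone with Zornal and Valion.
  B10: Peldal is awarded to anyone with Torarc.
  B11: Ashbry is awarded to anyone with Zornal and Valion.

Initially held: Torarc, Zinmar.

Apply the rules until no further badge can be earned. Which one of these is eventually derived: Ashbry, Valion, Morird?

With Zinmar and Torarc, Zornal is earned (B7).
With Torarc, Peldal is earned (B10).
With Peldal and Torarc, Sabzor is earned (B5).
With Peldal and Zornal, Sylhal is earned (B4).
With Sylhal and Sabzor, Fenelm is earned (B8).
With Zornal, Sabzor, and Fenelm, Uleird is earned (B6).
With Torarc, Sabzor, and Uleird, Rhovor is earned (B2).
With Peldal, Torarc, and Rhovor, Morird is earned (B1).
Ashbry would need Zornal and Valion (B11), but Valion is never earned. No rule produces Valion, and it is not given.

Morird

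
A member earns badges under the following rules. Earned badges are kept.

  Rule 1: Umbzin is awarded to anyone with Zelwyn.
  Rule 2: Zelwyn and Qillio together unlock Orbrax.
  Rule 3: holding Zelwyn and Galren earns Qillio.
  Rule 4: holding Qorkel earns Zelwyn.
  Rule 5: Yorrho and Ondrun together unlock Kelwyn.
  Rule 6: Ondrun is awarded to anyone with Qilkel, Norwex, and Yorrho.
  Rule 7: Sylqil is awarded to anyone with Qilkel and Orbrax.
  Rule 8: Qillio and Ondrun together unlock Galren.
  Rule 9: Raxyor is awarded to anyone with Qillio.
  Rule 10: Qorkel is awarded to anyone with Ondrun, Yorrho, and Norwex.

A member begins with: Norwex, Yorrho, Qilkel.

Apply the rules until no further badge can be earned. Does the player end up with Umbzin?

With Qilkel, Norwex, and Yorrho, Ondrun is earned (Rule 6).
With Ondrun, Yorrho, and Norwex, Qorkel is earned (Rule 10).
With Qorkel, Zelwyn is earned (Rule 4).
With Zelwyn, Umbzin is earned (Rule 1).

Yes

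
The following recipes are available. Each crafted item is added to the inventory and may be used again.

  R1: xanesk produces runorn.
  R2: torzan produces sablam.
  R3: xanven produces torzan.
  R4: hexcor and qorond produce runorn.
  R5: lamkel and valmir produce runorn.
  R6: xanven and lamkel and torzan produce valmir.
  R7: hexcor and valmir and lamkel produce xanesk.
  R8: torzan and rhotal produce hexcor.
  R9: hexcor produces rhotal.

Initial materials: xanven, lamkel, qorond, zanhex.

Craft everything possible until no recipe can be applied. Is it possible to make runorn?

Using R3, xanven makes torzan.
Using R6, xanven, lamkel, and torzan make valmir.
lamkel and valmir → runorn (R5).

Yes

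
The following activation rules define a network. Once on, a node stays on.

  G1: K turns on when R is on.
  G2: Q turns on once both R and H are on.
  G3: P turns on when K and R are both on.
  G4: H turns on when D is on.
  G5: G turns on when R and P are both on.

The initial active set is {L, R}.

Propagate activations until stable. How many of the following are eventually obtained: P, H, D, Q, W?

1

R is on, so K turns on (G1).
K and R are on, so P turns on (G3).
P: reached.
H would need D (G4), but D never turns on.
No rule produces D, and it is not given.
Q would need R and H (G2), but H never turns on.
No rule produces W, and it is not given.
Reached: P — 1 of the 5.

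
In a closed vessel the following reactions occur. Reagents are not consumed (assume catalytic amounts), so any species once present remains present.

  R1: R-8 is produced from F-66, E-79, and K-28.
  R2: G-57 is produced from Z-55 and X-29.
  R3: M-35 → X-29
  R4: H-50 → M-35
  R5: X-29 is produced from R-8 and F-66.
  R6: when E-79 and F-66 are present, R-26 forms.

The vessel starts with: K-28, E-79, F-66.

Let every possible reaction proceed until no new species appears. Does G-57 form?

G-57 would need Z-55 and X-29 (R2), but Z-55 never forms.

No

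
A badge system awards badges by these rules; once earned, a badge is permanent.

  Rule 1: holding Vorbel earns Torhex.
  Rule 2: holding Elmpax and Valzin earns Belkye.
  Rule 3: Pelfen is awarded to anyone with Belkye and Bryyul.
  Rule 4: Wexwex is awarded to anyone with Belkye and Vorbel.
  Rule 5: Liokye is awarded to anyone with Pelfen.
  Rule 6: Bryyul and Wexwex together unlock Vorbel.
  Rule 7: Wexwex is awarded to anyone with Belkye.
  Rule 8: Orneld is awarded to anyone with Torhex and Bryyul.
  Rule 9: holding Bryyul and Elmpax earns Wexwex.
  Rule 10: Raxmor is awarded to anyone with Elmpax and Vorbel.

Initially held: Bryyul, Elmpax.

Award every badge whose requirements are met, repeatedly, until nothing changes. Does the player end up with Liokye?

Liokye would need Pelfen (Rule 5), but Pelfen is never earned.

No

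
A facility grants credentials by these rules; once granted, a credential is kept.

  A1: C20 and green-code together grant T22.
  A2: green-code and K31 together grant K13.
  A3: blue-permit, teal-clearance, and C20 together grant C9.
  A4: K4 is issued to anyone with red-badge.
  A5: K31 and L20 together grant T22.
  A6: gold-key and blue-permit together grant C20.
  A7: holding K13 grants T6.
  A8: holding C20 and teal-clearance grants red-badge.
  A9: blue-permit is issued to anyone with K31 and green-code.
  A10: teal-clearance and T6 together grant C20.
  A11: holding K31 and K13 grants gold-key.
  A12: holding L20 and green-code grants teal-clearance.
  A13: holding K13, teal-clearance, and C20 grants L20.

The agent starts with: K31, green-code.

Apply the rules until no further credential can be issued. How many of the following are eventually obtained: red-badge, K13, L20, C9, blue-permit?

Holding green-code and K31 grants K13 (A2).
Holding K31 and green-code grants blue-permit (A9).
red-badge would need C20 and teal-clearance (A8), but teal-clearance is never granted.
K13: reached.
L20 would need K13, teal-clearance, and C20 (A13), but teal-clearance is never granted.
C9 would need blue-permit, teal-clearance, and C20 (A3), but teal-clearance is never granted.
blue-permit: reached.
Reached: K13 and blue-permit — 2 of the 5.

2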